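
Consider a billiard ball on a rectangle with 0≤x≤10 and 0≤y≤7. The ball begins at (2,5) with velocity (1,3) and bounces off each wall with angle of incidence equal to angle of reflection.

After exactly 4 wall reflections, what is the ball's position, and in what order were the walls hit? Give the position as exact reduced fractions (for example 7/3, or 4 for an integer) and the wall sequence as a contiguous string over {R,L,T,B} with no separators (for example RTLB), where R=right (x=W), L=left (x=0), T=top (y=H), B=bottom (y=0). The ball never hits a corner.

Final position: (29/3,0)
Wall sequence: TBTB

1. t=2/3 → T at (8/3,7); v=(1,-3)
2. t=7/3 → B at (5,0); v=(1,3)
3. t=7/3 → T at (22/3,7); v=(1,-3)
4. t=7/3 → B at (29/3,0); v=(1,3)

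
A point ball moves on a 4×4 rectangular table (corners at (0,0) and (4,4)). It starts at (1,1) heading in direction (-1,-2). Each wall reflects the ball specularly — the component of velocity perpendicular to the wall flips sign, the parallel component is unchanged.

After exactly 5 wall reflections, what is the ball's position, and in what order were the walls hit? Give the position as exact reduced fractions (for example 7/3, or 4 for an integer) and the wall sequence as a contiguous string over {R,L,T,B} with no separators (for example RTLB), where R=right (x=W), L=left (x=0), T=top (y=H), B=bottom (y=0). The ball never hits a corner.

Final position: (4,1)
Wall sequence: BLTBR

1. t=1/2 → B at (1/2,0); v=(-1,2)
2. t=1/2 → L at (0,1); v=(1,2)
3. t=3/2 → T at (3/2,4); v=(1,-2)
4. t=2 → B at (7/2,0); v=(1,2)
5. t=1/2 → R at (4,1); v=(-1,2)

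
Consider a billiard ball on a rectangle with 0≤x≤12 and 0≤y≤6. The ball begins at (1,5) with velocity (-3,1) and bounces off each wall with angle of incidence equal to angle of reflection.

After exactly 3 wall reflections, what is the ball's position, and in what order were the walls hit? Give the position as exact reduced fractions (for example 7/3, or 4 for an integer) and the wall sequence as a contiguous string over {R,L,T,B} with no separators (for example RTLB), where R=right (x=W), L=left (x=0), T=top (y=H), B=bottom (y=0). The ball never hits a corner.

1. t=1/3 → L at (0,16/3); v=(3,1)
2. t=2/3 → T at (2,6); v=(3,-1)
3. t=10/3 → R at (12,8/3); v=(-3,-1)

Final position: (12,8/3)
Wall sequence: LTR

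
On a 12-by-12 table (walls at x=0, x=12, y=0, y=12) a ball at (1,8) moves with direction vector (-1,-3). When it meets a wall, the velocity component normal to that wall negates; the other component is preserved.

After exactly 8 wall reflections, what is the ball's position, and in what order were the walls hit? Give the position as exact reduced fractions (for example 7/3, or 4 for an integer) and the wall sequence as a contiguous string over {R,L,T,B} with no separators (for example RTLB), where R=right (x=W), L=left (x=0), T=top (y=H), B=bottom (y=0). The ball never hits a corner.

1. t=1 → L at (0,5); v=(1,-3)
2. t=5/3 → B at (5/3,0); v=(1,3)
3. t=4 → T at (17/3,12); v=(1,-3)
4. t=4 → B at (29/3,0); v=(1,3)
5. t=7/3 → R at (12,7); v=(-1,3)
6. t=5/3 → T at (31/3,12); v=(-1,-3)
7. t=4 → B at (19/3,0); v=(-1,3)
8. t=4 → T at (7/3,12); v=(-1,-3)

Final position: (7/3,12)
Wall sequence: LBTBRTBT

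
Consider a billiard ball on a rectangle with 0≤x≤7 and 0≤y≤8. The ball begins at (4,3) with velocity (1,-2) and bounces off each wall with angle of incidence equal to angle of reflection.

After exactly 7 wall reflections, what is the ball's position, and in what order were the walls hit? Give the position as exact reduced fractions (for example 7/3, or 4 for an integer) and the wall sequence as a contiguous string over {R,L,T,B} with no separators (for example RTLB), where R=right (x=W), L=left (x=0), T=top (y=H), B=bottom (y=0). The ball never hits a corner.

Final position: (7,1)
Wall sequence: BRTBLTR

1. t=3/2 → B at (11/2,0); v=(1,2)
2. t=3/2 → R at (7,3); v=(-1,2)
3. t=5/2 → T at (9/2,8); v=(-1,-2)
4. t=4 → B at (1/2,0); v=(-1,2)
5. t=1/2 → L at (0,1); v=(1,2)
6. t=7/2 → T at (7/2,8); v=(1,-2)
7. t=7/2 → R at (7,1); v=(-1,-2)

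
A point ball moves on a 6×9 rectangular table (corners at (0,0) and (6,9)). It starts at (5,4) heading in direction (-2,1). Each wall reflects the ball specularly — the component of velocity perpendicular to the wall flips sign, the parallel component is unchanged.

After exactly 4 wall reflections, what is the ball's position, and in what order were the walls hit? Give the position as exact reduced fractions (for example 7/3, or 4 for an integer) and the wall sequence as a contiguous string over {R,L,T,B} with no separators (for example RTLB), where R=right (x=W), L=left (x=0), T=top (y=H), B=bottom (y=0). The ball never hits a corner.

Final position: (0,11/2)
Wall sequence: LTRL

1. t=5/2 → L at (0,13/2); v=(2,1)
2. t=5/2 → T at (5,9); v=(2,-1)
3. t=1/2 → R at (6,17/2); v=(-2,-1)
4. t=3 → L at (0,11/2); v=(2,-1)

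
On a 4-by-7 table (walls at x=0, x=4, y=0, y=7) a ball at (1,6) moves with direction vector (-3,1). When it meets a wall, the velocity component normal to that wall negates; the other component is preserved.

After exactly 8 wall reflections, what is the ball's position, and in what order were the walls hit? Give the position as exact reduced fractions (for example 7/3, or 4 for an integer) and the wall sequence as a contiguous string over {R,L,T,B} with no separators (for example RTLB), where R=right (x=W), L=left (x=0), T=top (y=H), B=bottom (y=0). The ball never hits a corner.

Final position: (1,0)
Wall sequence: LTRLRLRB

1. t=1/3 → L at (0,19/3); v=(3,1)
2. t=2/3 → T at (2,7); v=(3,-1)
3. t=2/3 → R at (4,19/3); v=(-3,-1)
4. t=4/3 → L at (0,5); v=(3,-1)
5. t=4/3 → R at (4,11/3); v=(-3,-1)
6. t=4/3 → L at (0,7/3); v=(3,-1)
7. t=4/3 → R at (4,1); v=(-3,-1)
8. t=1 → B at (1,0); v=(-3,1)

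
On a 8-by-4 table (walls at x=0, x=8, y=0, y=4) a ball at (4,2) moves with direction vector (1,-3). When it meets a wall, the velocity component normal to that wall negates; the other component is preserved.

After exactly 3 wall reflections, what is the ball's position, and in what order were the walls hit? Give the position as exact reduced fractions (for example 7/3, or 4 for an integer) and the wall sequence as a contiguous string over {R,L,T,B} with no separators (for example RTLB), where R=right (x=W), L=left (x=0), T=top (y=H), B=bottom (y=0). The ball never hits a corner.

Final position: (22/3,0)
Wall sequence: BTB

1. t=2/3 → B at (14/3,0); v=(1,3)
2. t=4/3 → T at (6,4); v=(1,-3)
3. t=4/3 → B at (22/3,0); v=(1,3)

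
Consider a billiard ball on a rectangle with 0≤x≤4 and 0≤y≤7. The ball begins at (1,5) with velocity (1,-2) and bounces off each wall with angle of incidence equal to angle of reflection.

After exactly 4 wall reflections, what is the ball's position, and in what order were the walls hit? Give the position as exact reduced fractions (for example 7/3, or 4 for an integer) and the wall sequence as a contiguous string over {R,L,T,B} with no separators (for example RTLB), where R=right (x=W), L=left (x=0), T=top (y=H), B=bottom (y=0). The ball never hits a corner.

Final position: (0,5)
Wall sequence: BRTL

1. t=5/2 → B at (7/2,0); v=(1,2)
2. t=1/2 → R at (4,1); v=(-1,2)
3. t=3 → T at (1,7); v=(-1,-2)
4. t=1 → L at (0,5); v=(1,-2)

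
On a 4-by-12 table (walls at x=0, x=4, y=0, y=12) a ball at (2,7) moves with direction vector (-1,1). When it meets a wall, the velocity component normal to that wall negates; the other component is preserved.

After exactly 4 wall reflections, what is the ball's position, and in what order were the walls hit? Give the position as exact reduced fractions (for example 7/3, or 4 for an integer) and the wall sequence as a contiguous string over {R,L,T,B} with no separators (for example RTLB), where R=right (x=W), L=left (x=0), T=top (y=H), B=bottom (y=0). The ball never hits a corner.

Final position: (0,7)
Wall sequence: LTRL

1. t=2 → L at (0,9); v=(1,1)
2. t=3 → T at (3,12); v=(1,-1)
3. t=1 → R at (4,11); v=(-1,-1)
4. t=4 → L at (0,7); v=(1,-1)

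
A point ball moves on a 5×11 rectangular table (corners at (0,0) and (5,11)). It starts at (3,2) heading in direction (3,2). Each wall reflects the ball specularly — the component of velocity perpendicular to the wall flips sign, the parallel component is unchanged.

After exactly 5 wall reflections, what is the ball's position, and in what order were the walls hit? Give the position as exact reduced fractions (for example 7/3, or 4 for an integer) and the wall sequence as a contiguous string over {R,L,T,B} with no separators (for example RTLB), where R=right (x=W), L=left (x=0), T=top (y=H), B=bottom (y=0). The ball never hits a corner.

1. t=2/3 → R at (5,10/3); v=(-3,2)
2. t=5/3 → L at (0,20/3); v=(3,2)
3. t=5/3 → R at (5,10); v=(-3,2)
4. t=1/2 → T at (7/2,11); v=(-3,-2)
5. t=7/6 → L at (0,26/3); v=(3,-2)

Final position: (0,26/3)
Wall sequence: RLRTL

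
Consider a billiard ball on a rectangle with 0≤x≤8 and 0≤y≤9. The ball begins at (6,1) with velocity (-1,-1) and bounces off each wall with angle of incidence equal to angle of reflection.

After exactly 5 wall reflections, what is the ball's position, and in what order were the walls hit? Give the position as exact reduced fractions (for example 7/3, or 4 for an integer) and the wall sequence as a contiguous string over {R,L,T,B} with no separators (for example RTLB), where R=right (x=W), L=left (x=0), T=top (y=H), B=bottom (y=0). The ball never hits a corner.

Final position: (3,0)
Wall sequence: BLTRB

1. t=1 → B at (5,0); v=(-1,1)
2. t=5 → L at (0,5); v=(1,1)
3. t=4 → T at (4,9); v=(1,-1)
4. t=4 → R at (8,5); v=(-1,-1)
5. t=5 → B at (3,0); v=(-1,1)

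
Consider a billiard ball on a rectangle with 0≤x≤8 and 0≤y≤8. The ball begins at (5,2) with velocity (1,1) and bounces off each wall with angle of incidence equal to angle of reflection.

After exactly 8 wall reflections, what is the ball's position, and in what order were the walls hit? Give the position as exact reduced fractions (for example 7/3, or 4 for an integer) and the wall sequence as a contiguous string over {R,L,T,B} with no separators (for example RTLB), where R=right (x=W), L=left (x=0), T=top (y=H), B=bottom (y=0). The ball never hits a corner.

Final position: (3,0)
Wall sequence: RTLBRTLB

1. t=3 → R at (8,5); v=(-1,1)
2. t=3 → T at (5,8); v=(-1,-1)
3. t=5 → L at (0,3); v=(1,-1)
4. t=3 → B at (3,0); v=(1,1)
5. t=5 → R at (8,5); v=(-1,1)
6. t=3 → T at (5,8); v=(-1,-1)
7. t=5 → L at (0,3); v=(1,-1)
8. t=3 → B at (3,0); v=(1,1)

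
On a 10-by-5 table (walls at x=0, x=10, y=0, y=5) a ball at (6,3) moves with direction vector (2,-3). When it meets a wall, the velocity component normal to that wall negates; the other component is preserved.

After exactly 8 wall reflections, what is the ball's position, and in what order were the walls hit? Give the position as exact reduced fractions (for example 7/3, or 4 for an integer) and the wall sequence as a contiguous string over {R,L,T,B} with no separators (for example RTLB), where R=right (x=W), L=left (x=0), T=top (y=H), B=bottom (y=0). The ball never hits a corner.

1. t=1 → B at (8,0); v=(2,3)
2. t=1 → R at (10,3); v=(-2,3)
3. t=2/3 → T at (26/3,5); v=(-2,-3)
4. t=5/3 → B at (16/3,0); v=(-2,3)
5. t=5/3 → T at (2,5); v=(-2,-3)
6. t=1 → L at (0,2); v=(2,-3)
7. t=2/3 → B at (4/3,0); v=(2,3)
8. t=5/3 → T at (14/3,5); v=(2,-3)

Final position: (14/3,5)
Wall sequence: BRTBTLBT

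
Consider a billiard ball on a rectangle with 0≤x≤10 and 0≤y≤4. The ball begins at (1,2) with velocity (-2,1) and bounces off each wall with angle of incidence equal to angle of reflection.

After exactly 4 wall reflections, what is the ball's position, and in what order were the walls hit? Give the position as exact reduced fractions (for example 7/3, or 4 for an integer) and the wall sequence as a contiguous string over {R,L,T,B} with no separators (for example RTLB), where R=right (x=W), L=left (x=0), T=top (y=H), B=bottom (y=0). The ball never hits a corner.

1. t=1/2 → L at (0,5/2); v=(2,1)
2. t=3/2 → T at (3,4); v=(2,-1)
3. t=7/2 → R at (10,1/2); v=(-2,-1)
4. t=1/2 → B at (9,0); v=(-2,1)

Final position: (9,0)
Wall sequence: LTRB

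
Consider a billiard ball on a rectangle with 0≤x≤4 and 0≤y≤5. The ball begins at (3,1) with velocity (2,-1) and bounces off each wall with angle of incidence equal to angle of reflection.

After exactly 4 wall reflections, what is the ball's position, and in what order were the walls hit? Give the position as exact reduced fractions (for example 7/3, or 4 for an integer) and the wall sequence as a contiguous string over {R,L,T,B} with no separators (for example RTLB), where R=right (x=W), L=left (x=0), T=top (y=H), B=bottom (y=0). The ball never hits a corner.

1. t=1/2 → R at (4,1/2); v=(-2,-1)
2. t=1/2 → B at (3,0); v=(-2,1)
3. t=3/2 → L at (0,3/2); v=(2,1)
4. t=2 → R at (4,7/2); v=(-2,1)

Final position: (4,7/2)
Wall sequence: RBLR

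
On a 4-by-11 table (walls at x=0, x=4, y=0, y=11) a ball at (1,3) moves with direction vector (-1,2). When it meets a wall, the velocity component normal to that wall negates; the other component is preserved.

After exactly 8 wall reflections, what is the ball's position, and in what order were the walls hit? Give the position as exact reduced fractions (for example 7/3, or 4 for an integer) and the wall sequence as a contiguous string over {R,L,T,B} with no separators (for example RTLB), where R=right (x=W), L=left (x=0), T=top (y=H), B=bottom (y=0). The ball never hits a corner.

Final position: (0,7)
Wall sequence: LTRLBRTL

1. t=1 → L at (0,5); v=(1,2)
2. t=3 → T at (3,11); v=(1,-2)
3. t=1 → R at (4,9); v=(-1,-2)
4. t=4 → L at (0,1); v=(1,-2)
5. t=1/2 → B at (1/2,0); v=(1,2)
6. t=7/2 → R at (4,7); v=(-1,2)
7. t=2 → T at (2,11); v=(-1,-2)
8. t=2 → L at (0,7); v=(1,-2)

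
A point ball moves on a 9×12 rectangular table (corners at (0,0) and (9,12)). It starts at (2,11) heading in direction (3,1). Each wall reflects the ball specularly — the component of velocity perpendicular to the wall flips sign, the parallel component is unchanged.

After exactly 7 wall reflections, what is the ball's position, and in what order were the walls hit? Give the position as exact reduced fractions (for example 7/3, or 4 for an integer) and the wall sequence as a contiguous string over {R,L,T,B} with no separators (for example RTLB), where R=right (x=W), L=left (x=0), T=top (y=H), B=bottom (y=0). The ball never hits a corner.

1. t=1 → T at (5,12); v=(3,-1)
2. t=4/3 → R at (9,32/3); v=(-3,-1)
3. t=3 → L at (0,23/3); v=(3,-1)
4. t=3 → R at (9,14/3); v=(-3,-1)
5. t=3 → L at (0,5/3); v=(3,-1)
6. t=5/3 → B at (5,0); v=(3,1)
7. t=4/3 → R at (9,4/3); v=(-3,1)

Final position: (9,4/3)
Wall sequence: TRLRLBR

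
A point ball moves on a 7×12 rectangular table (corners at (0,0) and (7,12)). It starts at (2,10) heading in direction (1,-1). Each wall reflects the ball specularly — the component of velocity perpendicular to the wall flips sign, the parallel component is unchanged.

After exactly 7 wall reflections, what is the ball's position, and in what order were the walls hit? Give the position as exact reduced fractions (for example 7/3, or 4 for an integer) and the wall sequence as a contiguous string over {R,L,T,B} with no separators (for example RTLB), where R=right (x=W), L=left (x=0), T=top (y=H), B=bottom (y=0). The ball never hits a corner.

1. t=5 → R at (7,5); v=(-1,-1)
2. t=5 → B at (2,0); v=(-1,1)
3. t=2 → L at (0,2); v=(1,1)
4. t=7 → R at (7,9); v=(-1,1)
5. t=3 → T at (4,12); v=(-1,-1)
6. t=4 → L at (0,8); v=(1,-1)
7. t=7 → R at (7,1); v=(-1,-1)

Final position: (7,1)
Wall sequence: RBLRTLR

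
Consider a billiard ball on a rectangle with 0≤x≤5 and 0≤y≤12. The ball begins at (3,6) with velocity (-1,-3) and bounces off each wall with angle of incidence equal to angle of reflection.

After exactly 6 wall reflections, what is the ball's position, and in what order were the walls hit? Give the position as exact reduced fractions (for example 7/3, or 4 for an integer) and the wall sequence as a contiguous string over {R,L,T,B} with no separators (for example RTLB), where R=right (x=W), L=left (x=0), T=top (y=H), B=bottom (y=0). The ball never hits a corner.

Final position: (0,9)
Wall sequence: BLTRBL

1. t=2 → B at (1,0); v=(-1,3)
2. t=1 → L at (0,3); v=(1,3)
3. t=3 → T at (3,12); v=(1,-3)
4. t=2 → R at (5,6); v=(-1,-3)
5. t=2 → B at (3,0); v=(-1,3)
6. t=3 → L at (0,9); v=(1,3)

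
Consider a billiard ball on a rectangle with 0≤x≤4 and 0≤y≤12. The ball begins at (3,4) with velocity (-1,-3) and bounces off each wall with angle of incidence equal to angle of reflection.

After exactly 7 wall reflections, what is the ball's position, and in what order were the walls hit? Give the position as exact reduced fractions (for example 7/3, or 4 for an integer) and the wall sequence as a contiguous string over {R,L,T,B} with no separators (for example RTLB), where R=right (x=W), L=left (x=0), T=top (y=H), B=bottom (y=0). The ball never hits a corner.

1. t=4/3 → B at (5/3,0); v=(-1,3)
2. t=5/3 → L at (0,5); v=(1,3)
3. t=7/3 → T at (7/3,12); v=(1,-3)
4. t=5/3 → R at (4,7); v=(-1,-3)
5. t=7/3 → B at (5/3,0); v=(-1,3)
6. t=5/3 → L at (0,5); v=(1,3)
7. t=7/3 → T at (7/3,12); v=(1,-3)

Final position: (7/3,12)
Wall sequence: BLTRBLT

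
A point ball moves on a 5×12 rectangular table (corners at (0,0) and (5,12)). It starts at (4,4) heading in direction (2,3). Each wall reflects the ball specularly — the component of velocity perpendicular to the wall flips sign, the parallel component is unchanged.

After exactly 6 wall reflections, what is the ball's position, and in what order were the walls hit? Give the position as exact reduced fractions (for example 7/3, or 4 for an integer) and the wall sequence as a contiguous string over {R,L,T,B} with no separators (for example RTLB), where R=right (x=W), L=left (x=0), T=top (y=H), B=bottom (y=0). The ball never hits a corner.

Final position: (0,4)
Wall sequence: RTLRBL

1. t=1/2 → R at (5,11/2); v=(-2,3)
2. t=13/6 → T at (2/3,12); v=(-2,-3)
3. t=1/3 → L at (0,11); v=(2,-3)
4. t=5/2 → R at (5,7/2); v=(-2,-3)
5. t=7/6 → B at (8/3,0); v=(-2,3)
6. t=4/3 → L at (0,4); v=(2,3)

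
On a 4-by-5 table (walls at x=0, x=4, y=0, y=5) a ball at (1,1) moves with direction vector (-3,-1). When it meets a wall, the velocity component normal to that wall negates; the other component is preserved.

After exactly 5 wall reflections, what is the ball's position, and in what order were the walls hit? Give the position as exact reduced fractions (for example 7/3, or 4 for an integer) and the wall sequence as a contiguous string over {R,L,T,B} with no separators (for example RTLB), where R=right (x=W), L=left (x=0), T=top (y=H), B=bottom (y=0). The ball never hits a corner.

Final position: (4,10/3)
Wall sequence: LBRLR

1. t=1/3 → L at (0,2/3); v=(3,-1)
2. t=2/3 → B at (2,0); v=(3,1)
3. t=2/3 → R at (4,2/3); v=(-3,1)
4. t=4/3 → L at (0,2); v=(3,1)
5. t=4/3 → R at (4,10/3); v=(-3,1)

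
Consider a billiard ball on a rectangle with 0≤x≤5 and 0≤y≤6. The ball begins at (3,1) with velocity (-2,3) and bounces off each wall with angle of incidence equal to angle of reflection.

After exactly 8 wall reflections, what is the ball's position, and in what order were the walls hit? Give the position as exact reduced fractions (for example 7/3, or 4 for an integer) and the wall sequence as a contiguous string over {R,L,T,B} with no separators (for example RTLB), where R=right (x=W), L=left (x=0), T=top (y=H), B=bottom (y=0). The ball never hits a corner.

1. t=3/2 → L at (0,11/2); v=(2,3)
2. t=1/6 → T at (1/3,6); v=(2,-3)
3. t=2 → B at (13/3,0); v=(2,3)
4. t=1/3 → R at (5,1); v=(-2,3)
5. t=5/3 → T at (5/3,6); v=(-2,-3)
6. t=5/6 → L at (0,7/2); v=(2,-3)
7. t=7/6 → B at (7/3,0); v=(2,3)
8. t=4/3 → R at (5,4); v=(-2,3)

Final position: (5,4)
Wall sequence: LTBRTLBR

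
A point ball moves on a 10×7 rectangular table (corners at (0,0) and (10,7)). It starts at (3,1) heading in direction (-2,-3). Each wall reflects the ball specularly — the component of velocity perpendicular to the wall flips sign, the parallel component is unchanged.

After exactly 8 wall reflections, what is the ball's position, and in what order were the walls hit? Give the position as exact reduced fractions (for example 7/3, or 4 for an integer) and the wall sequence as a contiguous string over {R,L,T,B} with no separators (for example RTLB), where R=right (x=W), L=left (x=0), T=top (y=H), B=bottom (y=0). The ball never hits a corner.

Final position: (0,11/2)
Wall sequence: BLTBRTBL

1. t=1/3 → B at (7/3,0); v=(-2,3)
2. t=7/6 → L at (0,7/2); v=(2,3)
3. t=7/6 → T at (7/3,7); v=(2,-3)
4. t=7/3 → B at (7,0); v=(2,3)
5. t=3/2 → R at (10,9/2); v=(-2,3)
6. t=5/6 → T at (25/3,7); v=(-2,-3)
7. t=7/3 → B at (11/3,0); v=(-2,3)
8. t=11/6 → L at (0,11/2); v=(2,3)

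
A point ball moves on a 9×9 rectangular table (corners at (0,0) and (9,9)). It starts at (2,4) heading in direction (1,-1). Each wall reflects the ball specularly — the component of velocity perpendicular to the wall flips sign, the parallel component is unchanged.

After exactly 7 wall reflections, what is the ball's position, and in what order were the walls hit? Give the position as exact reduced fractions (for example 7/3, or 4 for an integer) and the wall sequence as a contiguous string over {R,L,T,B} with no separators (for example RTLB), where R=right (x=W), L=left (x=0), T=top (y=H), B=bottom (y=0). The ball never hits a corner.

Final position: (3,9)
Wall sequence: BRTLBRT

1. t=4 → B at (6,0); v=(1,1)
2. t=3 → R at (9,3); v=(-1,1)
3. t=6 → T at (3,9); v=(-1,-1)
4. t=3 → L at (0,6); v=(1,-1)
5. t=6 → B at (6,0); v=(1,1)
6. t=3 → R at (9,3); v=(-1,1)
7. t=6 → T at (3,9); v=(-1,-1)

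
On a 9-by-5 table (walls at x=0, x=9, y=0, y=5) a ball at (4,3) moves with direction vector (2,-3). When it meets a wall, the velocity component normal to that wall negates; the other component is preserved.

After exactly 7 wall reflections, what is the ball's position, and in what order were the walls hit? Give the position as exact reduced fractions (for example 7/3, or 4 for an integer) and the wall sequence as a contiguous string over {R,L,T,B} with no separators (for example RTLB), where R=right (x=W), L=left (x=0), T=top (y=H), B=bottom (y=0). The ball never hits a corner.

Final position: (4/3,0)
Wall sequence: BRTBTLB

1. t=1 → B at (6,0); v=(2,3)
2. t=3/2 → R at (9,9/2); v=(-2,3)
3. t=1/6 → T at (26/3,5); v=(-2,-3)
4. t=5/3 → B at (16/3,0); v=(-2,3)
5. t=5/3 → T at (2,5); v=(-2,-3)
6. t=1 → L at (0,2); v=(2,-3)
7. t=2/3 → B at (4/3,0); v=(2,3)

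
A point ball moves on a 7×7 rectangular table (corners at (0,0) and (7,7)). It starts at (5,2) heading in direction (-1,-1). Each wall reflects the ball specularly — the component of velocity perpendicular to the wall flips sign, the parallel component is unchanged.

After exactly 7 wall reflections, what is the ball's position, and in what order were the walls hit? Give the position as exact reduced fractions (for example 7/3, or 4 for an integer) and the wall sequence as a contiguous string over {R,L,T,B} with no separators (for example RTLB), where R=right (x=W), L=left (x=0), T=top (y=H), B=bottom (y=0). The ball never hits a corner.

Final position: (4,7)
Wall sequence: BLTRBLT

1. t=2 → B at (3,0); v=(-1,1)
2. t=3 → L at (0,3); v=(1,1)
3. t=4 → T at (4,7); v=(1,-1)
4. t=3 → R at (7,4); v=(-1,-1)
5. t=4 → B at (3,0); v=(-1,1)
6. t=3 → L at (0,3); v=(1,1)
7. t=4 → T at (4,7); v=(1,-1)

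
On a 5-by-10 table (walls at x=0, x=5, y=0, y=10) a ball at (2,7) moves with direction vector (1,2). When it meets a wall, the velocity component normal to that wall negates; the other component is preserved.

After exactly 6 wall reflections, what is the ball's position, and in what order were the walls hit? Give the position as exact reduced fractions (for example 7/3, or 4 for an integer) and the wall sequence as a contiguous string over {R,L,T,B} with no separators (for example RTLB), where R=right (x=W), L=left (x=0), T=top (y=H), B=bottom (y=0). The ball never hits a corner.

Final position: (5,7)
Wall sequence: TRBLTR

1. t=3/2 → T at (7/2,10); v=(1,-2)
2. t=3/2 → R at (5,7); v=(-1,-2)
3. t=7/2 → B at (3/2,0); v=(-1,2)
4. t=3/2 → L at (0,3); v=(1,2)
5. t=7/2 → T at (7/2,10); v=(1,-2)
6. t=3/2 → R at (5,7); v=(-1,-2)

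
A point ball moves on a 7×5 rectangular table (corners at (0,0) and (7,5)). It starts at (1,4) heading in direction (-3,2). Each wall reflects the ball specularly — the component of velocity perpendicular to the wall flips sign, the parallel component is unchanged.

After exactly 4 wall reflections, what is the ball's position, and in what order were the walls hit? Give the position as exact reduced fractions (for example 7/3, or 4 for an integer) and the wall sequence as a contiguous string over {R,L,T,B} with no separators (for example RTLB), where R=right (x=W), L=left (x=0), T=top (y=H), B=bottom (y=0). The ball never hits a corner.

1. t=1/3 → L at (0,14/3); v=(3,2)
2. t=1/6 → T at (1/2,5); v=(3,-2)
3. t=13/6 → R at (7,2/3); v=(-3,-2)
4. t=1/3 → B at (6,0); v=(-3,2)

Final position: (6,0)
Wall sequence: LTRB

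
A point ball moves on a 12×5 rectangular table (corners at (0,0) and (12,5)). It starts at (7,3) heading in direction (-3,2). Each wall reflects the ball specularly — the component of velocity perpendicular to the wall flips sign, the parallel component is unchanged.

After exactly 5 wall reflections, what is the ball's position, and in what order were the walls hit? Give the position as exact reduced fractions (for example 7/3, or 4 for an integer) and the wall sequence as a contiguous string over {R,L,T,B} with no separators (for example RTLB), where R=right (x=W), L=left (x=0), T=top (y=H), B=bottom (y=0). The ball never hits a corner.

1. t=1 → T at (4,5); v=(-3,-2)
2. t=4/3 → L at (0,7/3); v=(3,-2)
3. t=7/6 → B at (7/2,0); v=(3,2)
4. t=5/2 → T at (11,5); v=(3,-2)
5. t=1/3 → R at (12,13/3); v=(-3,-2)

Final position: (12,13/3)
Wall sequence: TLBTR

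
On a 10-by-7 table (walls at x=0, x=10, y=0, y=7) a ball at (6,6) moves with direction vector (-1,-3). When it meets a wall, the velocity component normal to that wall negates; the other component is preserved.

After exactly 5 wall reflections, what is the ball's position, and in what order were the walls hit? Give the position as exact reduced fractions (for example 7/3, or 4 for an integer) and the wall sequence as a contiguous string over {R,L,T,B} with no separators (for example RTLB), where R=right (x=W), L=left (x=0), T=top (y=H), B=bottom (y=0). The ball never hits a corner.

Final position: (3,7)
Wall sequence: BTLBT

1. t=2 → B at (4,0); v=(-1,3)
2. t=7/3 → T at (5/3,7); v=(-1,-3)
3. t=5/3 → L at (0,2); v=(1,-3)
4. t=2/3 → B at (2/3,0); v=(1,3)
5. t=7/3 → T at (3,7); v=(1,-3)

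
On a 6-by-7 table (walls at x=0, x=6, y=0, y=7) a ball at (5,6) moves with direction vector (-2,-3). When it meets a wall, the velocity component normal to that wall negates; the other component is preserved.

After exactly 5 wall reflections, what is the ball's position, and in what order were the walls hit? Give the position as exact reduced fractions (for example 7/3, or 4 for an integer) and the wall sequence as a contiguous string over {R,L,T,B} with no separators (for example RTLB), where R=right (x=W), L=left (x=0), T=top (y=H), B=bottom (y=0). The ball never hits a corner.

1. t=2 → B at (1,0); v=(-2,3)
2. t=1/2 → L at (0,3/2); v=(2,3)
3. t=11/6 → T at (11/3,7); v=(2,-3)
4. t=7/6 → R at (6,7/2); v=(-2,-3)
5. t=7/6 → B at (11/3,0); v=(-2,3)

Final position: (11/3,0)
Wall sequence: BLTRB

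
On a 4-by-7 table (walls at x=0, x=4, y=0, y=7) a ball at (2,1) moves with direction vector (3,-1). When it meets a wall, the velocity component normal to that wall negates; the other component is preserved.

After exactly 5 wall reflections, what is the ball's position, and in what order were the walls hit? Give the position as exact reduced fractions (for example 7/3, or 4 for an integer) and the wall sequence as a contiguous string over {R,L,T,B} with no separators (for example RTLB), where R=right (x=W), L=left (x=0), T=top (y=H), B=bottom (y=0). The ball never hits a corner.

1. t=2/3 → R at (4,1/3); v=(-3,-1)
2. t=1/3 → B at (3,0); v=(-3,1)
3. t=1 → L at (0,1); v=(3,1)
4. t=4/3 → R at (4,7/3); v=(-3,1)
5. t=4/3 → L at (0,11/3); v=(3,1)

Final position: (0,11/3)
Wall sequence: RBLRL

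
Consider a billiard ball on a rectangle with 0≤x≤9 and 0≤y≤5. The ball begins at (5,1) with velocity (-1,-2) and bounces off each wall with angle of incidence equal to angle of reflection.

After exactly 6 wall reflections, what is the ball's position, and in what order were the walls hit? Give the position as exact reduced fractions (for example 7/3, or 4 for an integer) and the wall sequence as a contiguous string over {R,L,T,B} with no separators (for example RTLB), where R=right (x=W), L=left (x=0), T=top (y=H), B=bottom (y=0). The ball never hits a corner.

1. t=1/2 → B at (9/2,0); v=(-1,2)
2. t=5/2 → T at (2,5); v=(-1,-2)
3. t=2 → L at (0,1); v=(1,-2)
4. t=1/2 → B at (1/2,0); v=(1,2)
5. t=5/2 → T at (3,5); v=(1,-2)
6. t=5/2 → B at (11/2,0); v=(1,2)

Final position: (11/2,0)
Wall sequence: BTLBTB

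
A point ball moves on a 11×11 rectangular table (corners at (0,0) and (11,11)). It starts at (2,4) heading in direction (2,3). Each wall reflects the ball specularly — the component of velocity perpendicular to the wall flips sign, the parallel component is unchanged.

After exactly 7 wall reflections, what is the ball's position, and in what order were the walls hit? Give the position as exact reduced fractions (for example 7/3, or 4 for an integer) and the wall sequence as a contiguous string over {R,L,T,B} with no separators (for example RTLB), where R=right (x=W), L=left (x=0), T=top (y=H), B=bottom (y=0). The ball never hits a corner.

Final position: (11,13/2)
Wall sequence: TRBTLBR

1. t=7/3 → T at (20/3,11); v=(2,-3)
2. t=13/6 → R at (11,9/2); v=(-2,-3)
3. t=3/2 → B at (8,0); v=(-2,3)
4. t=11/3 → T at (2/3,11); v=(-2,-3)
5. t=1/3 → L at (0,10); v=(2,-3)
6. t=10/3 → B at (20/3,0); v=(2,3)
7. t=13/6 → R at (11,13/2); v=(-2,3)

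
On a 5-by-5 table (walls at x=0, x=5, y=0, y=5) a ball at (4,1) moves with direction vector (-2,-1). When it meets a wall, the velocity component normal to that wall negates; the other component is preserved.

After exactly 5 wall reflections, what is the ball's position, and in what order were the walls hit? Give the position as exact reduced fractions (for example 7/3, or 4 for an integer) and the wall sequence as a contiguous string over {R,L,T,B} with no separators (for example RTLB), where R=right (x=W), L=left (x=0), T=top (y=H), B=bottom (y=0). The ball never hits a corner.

Final position: (0,4)
Wall sequence: BLRTL

1. t=1 → B at (2,0); v=(-2,1)
2. t=1 → L at (0,1); v=(2,1)
3. t=5/2 → R at (5,7/2); v=(-2,1)
4. t=3/2 → T at (2,5); v=(-2,-1)
5. t=1 → L at (0,4); v=(2,-1)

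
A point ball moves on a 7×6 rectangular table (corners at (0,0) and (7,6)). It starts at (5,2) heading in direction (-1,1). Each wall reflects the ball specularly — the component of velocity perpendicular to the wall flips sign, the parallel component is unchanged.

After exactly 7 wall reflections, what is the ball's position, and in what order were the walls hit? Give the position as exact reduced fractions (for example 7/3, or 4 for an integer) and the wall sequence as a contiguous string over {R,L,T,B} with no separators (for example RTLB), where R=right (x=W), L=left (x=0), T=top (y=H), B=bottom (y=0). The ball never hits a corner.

Final position: (3,0)
Wall sequence: TLBRTLB

1. t=4 → T at (1,6); v=(-1,-1)
2. t=1 → L at (0,5); v=(1,-1)
3. t=5 → B at (5,0); v=(1,1)
4. t=2 → R at (7,2); v=(-1,1)
5. t=4 → T at (3,6); v=(-1,-1)
6. t=3 → L at (0,3); v=(1,-1)
7. t=3 → B at (3,0); v=(1,1)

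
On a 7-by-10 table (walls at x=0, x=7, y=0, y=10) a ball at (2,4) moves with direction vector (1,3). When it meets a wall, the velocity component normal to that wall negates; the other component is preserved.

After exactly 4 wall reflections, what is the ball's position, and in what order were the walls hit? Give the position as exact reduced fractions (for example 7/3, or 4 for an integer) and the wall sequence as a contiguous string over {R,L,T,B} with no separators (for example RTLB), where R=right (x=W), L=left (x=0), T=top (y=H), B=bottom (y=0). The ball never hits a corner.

1. t=2 → T at (4,10); v=(1,-3)
2. t=3 → R at (7,1); v=(-1,-3)
3. t=1/3 → B at (20/3,0); v=(-1,3)
4. t=10/3 → T at (10/3,10); v=(-1,-3)

Final position: (10/3,10)
Wall sequence: TRBT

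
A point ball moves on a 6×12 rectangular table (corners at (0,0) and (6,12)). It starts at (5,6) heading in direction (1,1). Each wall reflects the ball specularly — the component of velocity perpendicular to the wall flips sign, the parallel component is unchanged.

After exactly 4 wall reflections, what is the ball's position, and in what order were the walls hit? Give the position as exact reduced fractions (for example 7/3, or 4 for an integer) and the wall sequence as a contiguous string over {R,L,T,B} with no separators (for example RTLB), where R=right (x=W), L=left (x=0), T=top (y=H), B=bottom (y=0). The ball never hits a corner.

1. t=1 → R at (6,7); v=(-1,1)
2. t=5 → T at (1,12); v=(-1,-1)
3. t=1 → L at (0,11); v=(1,-1)
4. t=6 → R at (6,5); v=(-1,-1)

Final position: (6,5)
Wall sequence: RTLR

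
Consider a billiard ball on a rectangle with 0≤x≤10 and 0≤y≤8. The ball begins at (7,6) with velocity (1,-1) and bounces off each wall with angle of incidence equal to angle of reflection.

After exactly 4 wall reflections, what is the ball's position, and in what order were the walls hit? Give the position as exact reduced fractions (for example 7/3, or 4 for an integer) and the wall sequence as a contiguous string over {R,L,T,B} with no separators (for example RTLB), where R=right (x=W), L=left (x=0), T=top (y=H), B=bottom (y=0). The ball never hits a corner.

Final position: (1,8)
Wall sequence: RBLT

1. t=3 → R at (10,3); v=(-1,-1)
2. t=3 → B at (7,0); v=(-1,1)
3. t=7 → L at (0,7); v=(1,1)
4. t=1 → T at (1,8); v=(1,-1)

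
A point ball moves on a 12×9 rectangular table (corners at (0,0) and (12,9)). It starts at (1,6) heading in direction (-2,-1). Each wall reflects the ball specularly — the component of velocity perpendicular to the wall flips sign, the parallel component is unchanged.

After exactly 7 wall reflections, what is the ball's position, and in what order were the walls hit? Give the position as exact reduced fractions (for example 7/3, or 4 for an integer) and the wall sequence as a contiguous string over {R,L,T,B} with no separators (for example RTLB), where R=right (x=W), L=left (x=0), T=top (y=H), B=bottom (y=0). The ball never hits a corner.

1. t=1/2 → L at (0,11/2); v=(2,-1)
2. t=11/2 → B at (11,0); v=(2,1)
3. t=1/2 → R at (12,1/2); v=(-2,1)
4. t=6 → L at (0,13/2); v=(2,1)
5. t=5/2 → T at (5,9); v=(2,-1)
6. t=7/2 → R at (12,11/2); v=(-2,-1)
7. t=11/2 → B at (1,0); v=(-2,1)

Final position: (1,0)
Wall sequence: LBRLTRB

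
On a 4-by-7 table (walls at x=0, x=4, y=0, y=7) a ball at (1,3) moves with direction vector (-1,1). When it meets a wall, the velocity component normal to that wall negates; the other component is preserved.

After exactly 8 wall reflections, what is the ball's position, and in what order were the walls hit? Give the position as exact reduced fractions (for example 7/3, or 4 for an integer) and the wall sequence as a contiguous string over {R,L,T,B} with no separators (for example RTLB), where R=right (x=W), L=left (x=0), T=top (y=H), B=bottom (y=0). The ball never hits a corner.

1. t=1 → L at (0,4); v=(1,1)
2. t=3 → T at (3,7); v=(1,-1)
3. t=1 → R at (4,6); v=(-1,-1)
4. t=4 → L at (0,2); v=(1,-1)
5. t=2 → B at (2,0); v=(1,1)
6. t=2 → R at (4,2); v=(-1,1)
7. t=4 → L at (0,6); v=(1,1)
8. t=1 → T at (1,7); v=(1,-1)

Final position: (1,7)
Wall sequence: LTRLBRLT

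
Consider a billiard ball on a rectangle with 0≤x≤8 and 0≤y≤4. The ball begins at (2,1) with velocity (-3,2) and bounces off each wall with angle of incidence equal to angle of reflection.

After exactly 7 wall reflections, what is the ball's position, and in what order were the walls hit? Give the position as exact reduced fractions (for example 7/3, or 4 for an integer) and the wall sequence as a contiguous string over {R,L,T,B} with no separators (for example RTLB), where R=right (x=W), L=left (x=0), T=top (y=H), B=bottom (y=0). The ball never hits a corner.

1. t=2/3 → L at (0,7/3); v=(3,2)
2. t=5/6 → T at (5/2,4); v=(3,-2)
3. t=11/6 → R at (8,1/3); v=(-3,-2)
4. t=1/6 → B at (15/2,0); v=(-3,2)
5. t=2 → T at (3/2,4); v=(-3,-2)
6. t=1/2 → L at (0,3); v=(3,-2)
7. t=3/2 → B at (9/2,0); v=(3,2)

Final position: (9/2,0)
Wall sequence: LTRBTLB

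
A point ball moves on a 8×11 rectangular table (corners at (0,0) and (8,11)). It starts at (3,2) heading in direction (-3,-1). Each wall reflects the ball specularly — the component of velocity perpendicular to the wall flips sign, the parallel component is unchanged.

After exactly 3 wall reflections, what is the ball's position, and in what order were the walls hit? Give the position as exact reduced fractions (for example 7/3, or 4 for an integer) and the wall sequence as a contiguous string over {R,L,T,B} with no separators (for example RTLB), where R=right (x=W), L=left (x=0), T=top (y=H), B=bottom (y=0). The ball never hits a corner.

Final position: (8,5/3)
Wall sequence: LBR

1. t=1 → L at (0,1); v=(3,-1)
2. t=1 → B at (3,0); v=(3,1)
3. t=5/3 → R at (8,5/3); v=(-3,1)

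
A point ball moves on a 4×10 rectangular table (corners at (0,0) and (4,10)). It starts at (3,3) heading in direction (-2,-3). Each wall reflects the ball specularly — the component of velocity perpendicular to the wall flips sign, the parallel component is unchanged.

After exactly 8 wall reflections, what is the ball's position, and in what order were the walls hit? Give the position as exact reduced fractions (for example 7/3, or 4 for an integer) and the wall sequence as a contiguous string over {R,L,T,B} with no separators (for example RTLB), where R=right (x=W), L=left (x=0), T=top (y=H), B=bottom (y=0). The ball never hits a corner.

1. t=1 → B at (1,0); v=(-2,3)
2. t=1/2 → L at (0,3/2); v=(2,3)
3. t=2 → R at (4,15/2); v=(-2,3)
4. t=5/6 → T at (7/3,10); v=(-2,-3)
5. t=7/6 → L at (0,13/2); v=(2,-3)
6. t=2 → R at (4,1/2); v=(-2,-3)
7. t=1/6 → B at (11/3,0); v=(-2,3)
8. t=11/6 → L at (0,11/2); v=(2,3)

Final position: (0,11/2)
Wall sequence: BLRTLRBL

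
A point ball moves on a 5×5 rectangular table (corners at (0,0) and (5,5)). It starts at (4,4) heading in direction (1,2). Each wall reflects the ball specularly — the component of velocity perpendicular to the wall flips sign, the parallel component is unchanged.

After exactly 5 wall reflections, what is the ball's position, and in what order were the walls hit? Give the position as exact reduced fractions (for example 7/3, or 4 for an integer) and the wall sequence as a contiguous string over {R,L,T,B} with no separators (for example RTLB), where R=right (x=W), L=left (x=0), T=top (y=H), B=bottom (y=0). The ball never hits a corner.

1. t=1/2 → T at (9/2,5); v=(1,-2)
2. t=1/2 → R at (5,4); v=(-1,-2)
3. t=2 → B at (3,0); v=(-1,2)
4. t=5/2 → T at (1/2,5); v=(-1,-2)
5. t=1/2 → L at (0,4); v=(1,-2)

Final position: (0,4)
Wall sequence: TRBTL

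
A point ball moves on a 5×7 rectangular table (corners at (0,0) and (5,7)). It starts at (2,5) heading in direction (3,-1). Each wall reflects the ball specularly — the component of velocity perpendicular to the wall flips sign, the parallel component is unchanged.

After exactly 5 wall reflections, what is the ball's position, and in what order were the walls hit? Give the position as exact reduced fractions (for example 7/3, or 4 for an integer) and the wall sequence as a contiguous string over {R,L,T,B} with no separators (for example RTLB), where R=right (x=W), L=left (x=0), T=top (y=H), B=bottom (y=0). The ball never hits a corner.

1. t=1 → R at (5,4); v=(-3,-1)
2. t=5/3 → L at (0,7/3); v=(3,-1)
3. t=5/3 → R at (5,2/3); v=(-3,-1)
4. t=2/3 → B at (3,0); v=(-3,1)
5. t=1 → L at (0,1); v=(3,1)

Final position: (0,1)
Wall sequence: RLRBL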